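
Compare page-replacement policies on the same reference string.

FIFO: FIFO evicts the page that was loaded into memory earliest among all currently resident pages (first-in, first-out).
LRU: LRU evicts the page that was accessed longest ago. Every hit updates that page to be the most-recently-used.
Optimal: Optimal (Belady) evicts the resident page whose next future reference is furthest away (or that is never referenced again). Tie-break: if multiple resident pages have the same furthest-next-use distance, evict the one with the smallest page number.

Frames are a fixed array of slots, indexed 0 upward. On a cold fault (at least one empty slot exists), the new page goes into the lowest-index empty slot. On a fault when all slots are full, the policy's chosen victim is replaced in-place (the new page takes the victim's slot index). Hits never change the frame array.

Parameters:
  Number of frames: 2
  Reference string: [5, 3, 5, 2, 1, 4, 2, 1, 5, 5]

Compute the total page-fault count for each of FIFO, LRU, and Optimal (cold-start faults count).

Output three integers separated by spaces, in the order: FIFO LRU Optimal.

Answer: 8 8 7

Derivation:
--- FIFO ---
  step 0: ref 5 -> FAULT, frames=[5,-] (faults so far: 1)
  step 1: ref 3 -> FAULT, frames=[5,3] (faults so far: 2)
  step 2: ref 5 -> HIT, frames=[5,3] (faults so far: 2)
  step 3: ref 2 -> FAULT, evict 5, frames=[2,3] (faults so far: 3)
  step 4: ref 1 -> FAULT, evict 3, frames=[2,1] (faults so far: 4)
  step 5: ref 4 -> FAULT, evict 2, frames=[4,1] (faults so far: 5)
  step 6: ref 2 -> FAULT, evict 1, frames=[4,2] (faults so far: 6)
  step 7: ref 1 -> FAULT, evict 4, frames=[1,2] (faults so far: 7)
  step 8: ref 5 -> FAULT, evict 2, frames=[1,5] (faults so far: 8)
  step 9: ref 5 -> HIT, frames=[1,5] (faults so far: 8)
  FIFO total faults: 8
--- LRU ---
  step 0: ref 5 -> FAULT, frames=[5,-] (faults so far: 1)
  step 1: ref 3 -> FAULT, frames=[5,3] (faults so far: 2)
  step 2: ref 5 -> HIT, frames=[5,3] (faults so far: 2)
  step 3: ref 2 -> FAULT, evict 3, frames=[5,2] (faults so far: 3)
  step 4: ref 1 -> FAULT, evict 5, frames=[1,2] (faults so far: 4)
  step 5: ref 4 -> FAULT, evict 2, frames=[1,4] (faults so far: 5)
  step 6: ref 2 -> FAULT, evict 1, frames=[2,4] (faults so far: 6)
  step 7: ref 1 -> FAULT, evict 4, frames=[2,1] (faults so far: 7)
  step 8: ref 5 -> FAULT, evict 2, frames=[5,1] (faults so far: 8)
  step 9: ref 5 -> HIT, frames=[5,1] (faults so far: 8)
  LRU total faults: 8
--- Optimal ---
  step 0: ref 5 -> FAULT, frames=[5,-] (faults so far: 1)
  step 1: ref 3 -> FAULT, frames=[5,3] (faults so far: 2)
  step 2: ref 5 -> HIT, frames=[5,3] (faults so far: 2)
  step 3: ref 2 -> FAULT, evict 3, frames=[5,2] (faults so far: 3)
  step 4: ref 1 -> FAULT, evict 5, frames=[1,2] (faults so far: 4)
  step 5: ref 4 -> FAULT, evict 1, frames=[4,2] (faults so far: 5)
  step 6: ref 2 -> HIT, frames=[4,2] (faults so far: 5)
  step 7: ref 1 -> FAULT, evict 2, frames=[4,1] (faults so far: 6)
  step 8: ref 5 -> FAULT, evict 1, frames=[4,5] (faults so far: 7)
  step 9: ref 5 -> HIT, frames=[4,5] (faults so far: 7)
  Optimal total faults: 7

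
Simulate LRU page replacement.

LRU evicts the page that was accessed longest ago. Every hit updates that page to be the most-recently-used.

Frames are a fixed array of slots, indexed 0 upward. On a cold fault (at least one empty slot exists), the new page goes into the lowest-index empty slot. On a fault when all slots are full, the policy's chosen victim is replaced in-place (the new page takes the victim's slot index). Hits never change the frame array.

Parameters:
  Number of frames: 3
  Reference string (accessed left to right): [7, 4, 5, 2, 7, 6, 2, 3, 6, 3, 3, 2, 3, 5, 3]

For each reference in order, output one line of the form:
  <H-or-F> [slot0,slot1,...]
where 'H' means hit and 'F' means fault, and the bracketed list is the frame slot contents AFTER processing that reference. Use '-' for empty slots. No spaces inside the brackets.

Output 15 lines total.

F [7,-,-]
F [7,4,-]
F [7,4,5]
F [2,4,5]
F [2,7,5]
F [2,7,6]
H [2,7,6]
F [2,3,6]
H [2,3,6]
H [2,3,6]
H [2,3,6]
H [2,3,6]
H [2,3,6]
F [2,3,5]
H [2,3,5]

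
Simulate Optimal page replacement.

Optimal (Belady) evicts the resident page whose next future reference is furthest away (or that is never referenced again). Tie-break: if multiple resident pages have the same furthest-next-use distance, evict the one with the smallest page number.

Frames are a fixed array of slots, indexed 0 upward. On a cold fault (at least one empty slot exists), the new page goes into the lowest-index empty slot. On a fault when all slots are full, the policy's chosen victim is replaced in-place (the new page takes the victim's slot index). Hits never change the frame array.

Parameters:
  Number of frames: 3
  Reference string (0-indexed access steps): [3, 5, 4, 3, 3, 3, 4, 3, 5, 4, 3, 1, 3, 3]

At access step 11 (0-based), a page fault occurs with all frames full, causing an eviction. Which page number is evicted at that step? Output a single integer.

Step 0: ref 3 -> FAULT, frames=[3,-,-]
Step 1: ref 5 -> FAULT, frames=[3,5,-]
Step 2: ref 4 -> FAULT, frames=[3,5,4]
Step 3: ref 3 -> HIT, frames=[3,5,4]
Step 4: ref 3 -> HIT, frames=[3,5,4]
Step 5: ref 3 -> HIT, frames=[3,5,4]
Step 6: ref 4 -> HIT, frames=[3,5,4]
Step 7: ref 3 -> HIT, frames=[3,5,4]
Step 8: ref 5 -> HIT, frames=[3,5,4]
Step 9: ref 4 -> HIT, frames=[3,5,4]
Step 10: ref 3 -> HIT, frames=[3,5,4]
Step 11: ref 1 -> FAULT, evict 4, frames=[3,5,1]
At step 11: evicted page 4

Answer: 4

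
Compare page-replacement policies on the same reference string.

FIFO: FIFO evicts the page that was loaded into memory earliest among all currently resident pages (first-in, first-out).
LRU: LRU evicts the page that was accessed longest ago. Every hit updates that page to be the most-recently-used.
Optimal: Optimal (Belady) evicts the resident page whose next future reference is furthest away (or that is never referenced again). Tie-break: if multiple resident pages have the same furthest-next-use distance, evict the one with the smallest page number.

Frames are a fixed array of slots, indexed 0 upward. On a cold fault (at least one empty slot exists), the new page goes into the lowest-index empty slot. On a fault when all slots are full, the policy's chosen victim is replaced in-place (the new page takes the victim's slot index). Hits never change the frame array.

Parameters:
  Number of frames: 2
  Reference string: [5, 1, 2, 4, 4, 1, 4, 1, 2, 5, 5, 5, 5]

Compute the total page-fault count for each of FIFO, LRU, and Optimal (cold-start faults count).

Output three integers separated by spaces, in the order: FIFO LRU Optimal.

--- FIFO ---
  step 0: ref 5 -> FAULT, frames=[5,-] (faults so far: 1)
  step 1: ref 1 -> FAULT, frames=[5,1] (faults so far: 2)
  step 2: ref 2 -> FAULT, evict 5, frames=[2,1] (faults so far: 3)
  step 3: ref 4 -> FAULT, evict 1, frames=[2,4] (faults so far: 4)
  step 4: ref 4 -> HIT, frames=[2,4] (faults so far: 4)
  step 5: ref 1 -> FAULT, evict 2, frames=[1,4] (faults so far: 5)
  step 6: ref 4 -> HIT, frames=[1,4] (faults so far: 5)
  step 7: ref 1 -> HIT, frames=[1,4] (faults so far: 5)
  step 8: ref 2 -> FAULT, evict 4, frames=[1,2] (faults so far: 6)
  step 9: ref 5 -> FAULT, evict 1, frames=[5,2] (faults so far: 7)
  step 10: ref 5 -> HIT, frames=[5,2] (faults so far: 7)
  step 11: ref 5 -> HIT, frames=[5,2] (faults so far: 7)
  step 12: ref 5 -> HIT, frames=[5,2] (faults so far: 7)
  FIFO total faults: 7
--- LRU ---
  step 0: ref 5 -> FAULT, frames=[5,-] (faults so far: 1)
  step 1: ref 1 -> FAULT, frames=[5,1] (faults so far: 2)
  step 2: ref 2 -> FAULT, evict 5, frames=[2,1] (faults so far: 3)
  step 3: ref 4 -> FAULT, evict 1, frames=[2,4] (faults so far: 4)
  step 4: ref 4 -> HIT, frames=[2,4] (faults so far: 4)
  step 5: ref 1 -> FAULT, evict 2, frames=[1,4] (faults so far: 5)
  step 6: ref 4 -> HIT, frames=[1,4] (faults so far: 5)
  step 7: ref 1 -> HIT, frames=[1,4] (faults so far: 5)
  step 8: ref 2 -> FAULT, evict 4, frames=[1,2] (faults so far: 6)
  step 9: ref 5 -> FAULT, evict 1, frames=[5,2] (faults so far: 7)
  step 10: ref 5 -> HIT, frames=[5,2] (faults so far: 7)
  step 11: ref 5 -> HIT, frames=[5,2] (faults so far: 7)
  step 12: ref 5 -> HIT, frames=[5,2] (faults so far: 7)
  LRU total faults: 7
--- Optimal ---
  step 0: ref 5 -> FAULT, frames=[5,-] (faults so far: 1)
  step 1: ref 1 -> FAULT, frames=[5,1] (faults so far: 2)
  step 2: ref 2 -> FAULT, evict 5, frames=[2,1] (faults so far: 3)
  step 3: ref 4 -> FAULT, evict 2, frames=[4,1] (faults so far: 4)
  step 4: ref 4 -> HIT, frames=[4,1] (faults so far: 4)
  step 5: ref 1 -> HIT, frames=[4,1] (faults so far: 4)
  step 6: ref 4 -> HIT, frames=[4,1] (faults so far: 4)
  step 7: ref 1 -> HIT, frames=[4,1] (faults so far: 4)
  step 8: ref 2 -> FAULT, evict 1, frames=[4,2] (faults so far: 5)
  step 9: ref 5 -> FAULT, evict 2, frames=[4,5] (faults so far: 6)
  step 10: ref 5 -> HIT, frames=[4,5] (faults so far: 6)
  step 11: ref 5 -> HIT, frames=[4,5] (faults so far: 6)
  step 12: ref 5 -> HIT, frames=[4,5] (faults so far: 6)
  Optimal total faults: 6

Answer: 7 7 6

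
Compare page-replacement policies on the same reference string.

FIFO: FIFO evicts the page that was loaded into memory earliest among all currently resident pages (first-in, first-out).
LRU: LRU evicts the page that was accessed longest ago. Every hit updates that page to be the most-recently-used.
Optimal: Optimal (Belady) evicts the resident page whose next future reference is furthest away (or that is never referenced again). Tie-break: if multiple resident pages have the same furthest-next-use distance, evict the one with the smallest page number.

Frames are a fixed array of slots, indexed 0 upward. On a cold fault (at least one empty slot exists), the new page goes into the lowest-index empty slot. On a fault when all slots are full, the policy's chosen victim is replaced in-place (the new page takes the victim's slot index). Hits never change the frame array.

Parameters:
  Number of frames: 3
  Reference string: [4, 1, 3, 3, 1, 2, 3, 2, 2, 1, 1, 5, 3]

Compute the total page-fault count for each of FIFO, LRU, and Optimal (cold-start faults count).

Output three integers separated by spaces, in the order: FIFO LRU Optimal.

Answer: 5 6 5

Derivation:
--- FIFO ---
  step 0: ref 4 -> FAULT, frames=[4,-,-] (faults so far: 1)
  step 1: ref 1 -> FAULT, frames=[4,1,-] (faults so far: 2)
  step 2: ref 3 -> FAULT, frames=[4,1,3] (faults so far: 3)
  step 3: ref 3 -> HIT, frames=[4,1,3] (faults so far: 3)
  step 4: ref 1 -> HIT, frames=[4,1,3] (faults so far: 3)
  step 5: ref 2 -> FAULT, evict 4, frames=[2,1,3] (faults so far: 4)
  step 6: ref 3 -> HIT, frames=[2,1,3] (faults so far: 4)
  step 7: ref 2 -> HIT, frames=[2,1,3] (faults so far: 4)
  step 8: ref 2 -> HIT, frames=[2,1,3] (faults so far: 4)
  step 9: ref 1 -> HIT, frames=[2,1,3] (faults so far: 4)
  step 10: ref 1 -> HIT, frames=[2,1,3] (faults so far: 4)
  step 11: ref 5 -> FAULT, evict 1, frames=[2,5,3] (faults so far: 5)
  step 12: ref 3 -> HIT, frames=[2,5,3] (faults so far: 5)
  FIFO total faults: 5
--- LRU ---
  step 0: ref 4 -> FAULT, frames=[4,-,-] (faults so far: 1)
  step 1: ref 1 -> FAULT, frames=[4,1,-] (faults so far: 2)
  step 2: ref 3 -> FAULT, frames=[4,1,3] (faults so far: 3)
  step 3: ref 3 -> HIT, frames=[4,1,3] (faults so far: 3)
  step 4: ref 1 -> HIT, frames=[4,1,3] (faults so far: 3)
  step 5: ref 2 -> FAULT, evict 4, frames=[2,1,3] (faults so far: 4)
  step 6: ref 3 -> HIT, frames=[2,1,3] (faults so far: 4)
  step 7: ref 2 -> HIT, frames=[2,1,3] (faults so far: 4)
  step 8: ref 2 -> HIT, frames=[2,1,3] (faults so far: 4)
  step 9: ref 1 -> HIT, frames=[2,1,3] (faults so far: 4)
  step 10: ref 1 -> HIT, frames=[2,1,3] (faults so far: 4)
  step 11: ref 5 -> FAULT, evict 3, frames=[2,1,5] (faults so far: 5)
  step 12: ref 3 -> FAULT, evict 2, frames=[3,1,5] (faults so far: 6)
  LRU total faults: 6
--- Optimal ---
  step 0: ref 4 -> FAULT, frames=[4,-,-] (faults so far: 1)
  step 1: ref 1 -> FAULT, frames=[4,1,-] (faults so far: 2)
  step 2: ref 3 -> FAULT, frames=[4,1,3] (faults so far: 3)
  step 3: ref 3 -> HIT, frames=[4,1,3] (faults so far: 3)
  step 4: ref 1 -> HIT, frames=[4,1,3] (faults so far: 3)
  step 5: ref 2 -> FAULT, evict 4, frames=[2,1,3] (faults so far: 4)
  step 6: ref 3 -> HIT, frames=[2,1,3] (faults so far: 4)
  step 7: ref 2 -> HIT, frames=[2,1,3] (faults so far: 4)
  step 8: ref 2 -> HIT, frames=[2,1,3] (faults so far: 4)
  step 9: ref 1 -> HIT, frames=[2,1,3] (faults so far: 4)
  step 10: ref 1 -> HIT, frames=[2,1,3] (faults so far: 4)
  step 11: ref 5 -> FAULT, evict 1, frames=[2,5,3] (faults so far: 5)
  step 12: ref 3 -> HIT, frames=[2,5,3] (faults so far: 5)
  Optimal total faults: 5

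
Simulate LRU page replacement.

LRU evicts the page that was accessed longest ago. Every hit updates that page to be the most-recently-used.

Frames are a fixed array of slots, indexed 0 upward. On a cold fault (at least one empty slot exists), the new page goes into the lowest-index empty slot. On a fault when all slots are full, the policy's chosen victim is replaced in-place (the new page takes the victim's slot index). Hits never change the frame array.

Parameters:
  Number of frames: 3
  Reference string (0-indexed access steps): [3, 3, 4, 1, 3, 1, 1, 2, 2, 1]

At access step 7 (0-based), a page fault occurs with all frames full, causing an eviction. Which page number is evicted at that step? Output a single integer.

Step 0: ref 3 -> FAULT, frames=[3,-,-]
Step 1: ref 3 -> HIT, frames=[3,-,-]
Step 2: ref 4 -> FAULT, frames=[3,4,-]
Step 3: ref 1 -> FAULT, frames=[3,4,1]
Step 4: ref 3 -> HIT, frames=[3,4,1]
Step 5: ref 1 -> HIT, frames=[3,4,1]
Step 6: ref 1 -> HIT, frames=[3,4,1]
Step 7: ref 2 -> FAULT, evict 4, frames=[3,2,1]
At step 7: evicted page 4

Answer: 4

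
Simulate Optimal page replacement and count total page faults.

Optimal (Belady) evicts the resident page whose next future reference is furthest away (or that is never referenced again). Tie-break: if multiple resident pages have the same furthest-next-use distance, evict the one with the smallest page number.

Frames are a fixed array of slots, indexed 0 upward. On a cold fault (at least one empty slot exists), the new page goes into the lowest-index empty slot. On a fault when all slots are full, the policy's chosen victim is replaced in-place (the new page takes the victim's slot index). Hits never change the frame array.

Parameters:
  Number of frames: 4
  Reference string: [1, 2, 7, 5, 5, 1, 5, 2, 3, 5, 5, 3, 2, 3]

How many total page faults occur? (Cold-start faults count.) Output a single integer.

Answer: 5

Derivation:
Step 0: ref 1 → FAULT, frames=[1,-,-,-]
Step 1: ref 2 → FAULT, frames=[1,2,-,-]
Step 2: ref 7 → FAULT, frames=[1,2,7,-]
Step 3: ref 5 → FAULT, frames=[1,2,7,5]
Step 4: ref 5 → HIT, frames=[1,2,7,5]
Step 5: ref 1 → HIT, frames=[1,2,7,5]
Step 6: ref 5 → HIT, frames=[1,2,7,5]
Step 7: ref 2 → HIT, frames=[1,2,7,5]
Step 8: ref 3 → FAULT (evict 1), frames=[3,2,7,5]
Step 9: ref 5 → HIT, frames=[3,2,7,5]
Step 10: ref 5 → HIT, frames=[3,2,7,5]
Step 11: ref 3 → HIT, frames=[3,2,7,5]
Step 12: ref 2 → HIT, frames=[3,2,7,5]
Step 13: ref 3 → HIT, frames=[3,2,7,5]
Total faults: 5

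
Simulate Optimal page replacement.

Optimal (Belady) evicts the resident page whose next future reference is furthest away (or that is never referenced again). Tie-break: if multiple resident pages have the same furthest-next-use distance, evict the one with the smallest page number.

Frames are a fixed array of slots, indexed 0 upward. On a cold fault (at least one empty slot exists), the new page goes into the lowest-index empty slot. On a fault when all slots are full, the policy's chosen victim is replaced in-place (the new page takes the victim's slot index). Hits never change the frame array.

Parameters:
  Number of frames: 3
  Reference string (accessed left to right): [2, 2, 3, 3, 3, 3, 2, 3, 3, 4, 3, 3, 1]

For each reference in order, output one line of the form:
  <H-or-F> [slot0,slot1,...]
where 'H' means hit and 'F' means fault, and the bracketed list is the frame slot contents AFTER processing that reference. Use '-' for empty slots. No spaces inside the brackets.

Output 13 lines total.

F [2,-,-]
H [2,-,-]
F [2,3,-]
H [2,3,-]
H [2,3,-]
H [2,3,-]
H [2,3,-]
H [2,3,-]
H [2,3,-]
F [2,3,4]
H [2,3,4]
H [2,3,4]
F [1,3,4]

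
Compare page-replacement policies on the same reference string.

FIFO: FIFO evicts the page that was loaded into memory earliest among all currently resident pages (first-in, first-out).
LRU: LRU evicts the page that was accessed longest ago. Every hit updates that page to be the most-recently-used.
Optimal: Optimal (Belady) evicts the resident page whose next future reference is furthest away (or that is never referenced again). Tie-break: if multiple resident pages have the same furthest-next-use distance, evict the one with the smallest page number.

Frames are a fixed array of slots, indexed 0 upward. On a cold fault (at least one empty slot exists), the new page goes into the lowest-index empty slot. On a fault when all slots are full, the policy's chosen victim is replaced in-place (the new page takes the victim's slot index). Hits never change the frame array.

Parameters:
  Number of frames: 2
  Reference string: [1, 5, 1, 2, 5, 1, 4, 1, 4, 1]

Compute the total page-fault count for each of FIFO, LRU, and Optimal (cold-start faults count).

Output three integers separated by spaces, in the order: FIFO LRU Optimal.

--- FIFO ---
  step 0: ref 1 -> FAULT, frames=[1,-] (faults so far: 1)
  step 1: ref 5 -> FAULT, frames=[1,5] (faults so far: 2)
  step 2: ref 1 -> HIT, frames=[1,5] (faults so far: 2)
  step 3: ref 2 -> FAULT, evict 1, frames=[2,5] (faults so far: 3)
  step 4: ref 5 -> HIT, frames=[2,5] (faults so far: 3)
  step 5: ref 1 -> FAULT, evict 5, frames=[2,1] (faults so far: 4)
  step 6: ref 4 -> FAULT, evict 2, frames=[4,1] (faults so far: 5)
  step 7: ref 1 -> HIT, frames=[4,1] (faults so far: 5)
  step 8: ref 4 -> HIT, frames=[4,1] (faults so far: 5)
  step 9: ref 1 -> HIT, frames=[4,1] (faults so far: 5)
  FIFO total faults: 5
--- LRU ---
  step 0: ref 1 -> FAULT, frames=[1,-] (faults so far: 1)
  step 1: ref 5 -> FAULT, frames=[1,5] (faults so far: 2)
  step 2: ref 1 -> HIT, frames=[1,5] (faults so far: 2)
  step 3: ref 2 -> FAULT, evict 5, frames=[1,2] (faults so far: 3)
  step 4: ref 5 -> FAULT, evict 1, frames=[5,2] (faults so far: 4)
  step 5: ref 1 -> FAULT, evict 2, frames=[5,1] (faults so far: 5)
  step 6: ref 4 -> FAULT, evict 5, frames=[4,1] (faults so far: 6)
  step 7: ref 1 -> HIT, frames=[4,1] (faults so far: 6)
  step 8: ref 4 -> HIT, frames=[4,1] (faults so far: 6)
  step 9: ref 1 -> HIT, frames=[4,1] (faults so far: 6)
  LRU total faults: 6
--- Optimal ---
  step 0: ref 1 -> FAULT, frames=[1,-] (faults so far: 1)
  step 1: ref 5 -> FAULT, frames=[1,5] (faults so far: 2)
  step 2: ref 1 -> HIT, frames=[1,5] (faults so far: 2)
  step 3: ref 2 -> FAULT, evict 1, frames=[2,5] (faults so far: 3)
  step 4: ref 5 -> HIT, frames=[2,5] (faults so far: 3)
  step 5: ref 1 -> FAULT, evict 2, frames=[1,5] (faults so far: 4)
  step 6: ref 4 -> FAULT, evict 5, frames=[1,4] (faults so far: 5)
  step 7: ref 1 -> HIT, frames=[1,4] (faults so far: 5)
  step 8: ref 4 -> HIT, frames=[1,4] (faults so far: 5)
  step 9: ref 1 -> HIT, frames=[1,4] (faults so far: 5)
  Optimal total faults: 5

Answer: 5 6 5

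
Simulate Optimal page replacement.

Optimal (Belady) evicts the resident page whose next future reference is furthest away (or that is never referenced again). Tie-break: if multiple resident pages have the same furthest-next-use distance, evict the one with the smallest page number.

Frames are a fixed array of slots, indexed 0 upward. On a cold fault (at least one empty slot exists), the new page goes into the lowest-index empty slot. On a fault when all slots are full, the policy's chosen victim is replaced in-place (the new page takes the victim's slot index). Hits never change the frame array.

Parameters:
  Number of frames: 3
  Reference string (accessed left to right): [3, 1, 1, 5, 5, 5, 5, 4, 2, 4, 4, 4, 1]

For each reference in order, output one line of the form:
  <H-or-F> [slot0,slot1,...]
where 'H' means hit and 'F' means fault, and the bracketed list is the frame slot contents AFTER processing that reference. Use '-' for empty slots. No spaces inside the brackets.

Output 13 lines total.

F [3,-,-]
F [3,1,-]
H [3,1,-]
F [3,1,5]
H [3,1,5]
H [3,1,5]
H [3,1,5]
F [4,1,5]
F [4,1,2]
H [4,1,2]
H [4,1,2]
H [4,1,2]
H [4,1,2]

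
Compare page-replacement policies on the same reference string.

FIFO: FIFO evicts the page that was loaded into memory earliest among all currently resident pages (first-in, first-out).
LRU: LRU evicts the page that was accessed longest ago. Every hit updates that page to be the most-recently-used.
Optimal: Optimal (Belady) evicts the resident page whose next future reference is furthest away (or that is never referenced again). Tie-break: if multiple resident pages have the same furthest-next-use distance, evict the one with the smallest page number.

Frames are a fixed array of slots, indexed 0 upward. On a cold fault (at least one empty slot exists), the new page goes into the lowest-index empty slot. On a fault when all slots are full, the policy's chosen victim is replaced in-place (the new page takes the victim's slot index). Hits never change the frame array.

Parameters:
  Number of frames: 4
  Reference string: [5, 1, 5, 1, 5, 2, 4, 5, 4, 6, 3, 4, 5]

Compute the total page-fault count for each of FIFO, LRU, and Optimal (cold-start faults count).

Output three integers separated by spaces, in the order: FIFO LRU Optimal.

Answer: 7 6 6

Derivation:
--- FIFO ---
  step 0: ref 5 -> FAULT, frames=[5,-,-,-] (faults so far: 1)
  step 1: ref 1 -> FAULT, frames=[5,1,-,-] (faults so far: 2)
  step 2: ref 5 -> HIT, frames=[5,1,-,-] (faults so far: 2)
  step 3: ref 1 -> HIT, frames=[5,1,-,-] (faults so far: 2)
  step 4: ref 5 -> HIT, frames=[5,1,-,-] (faults so far: 2)
  step 5: ref 2 -> FAULT, frames=[5,1,2,-] (faults so far: 3)
  step 6: ref 4 -> FAULT, frames=[5,1,2,4] (faults so far: 4)
  step 7: ref 5 -> HIT, frames=[5,1,2,4] (faults so far: 4)
  step 8: ref 4 -> HIT, frames=[5,1,2,4] (faults so far: 4)
  step 9: ref 6 -> FAULT, evict 5, frames=[6,1,2,4] (faults so far: 5)
  step 10: ref 3 -> FAULT, evict 1, frames=[6,3,2,4] (faults so far: 6)
  step 11: ref 4 -> HIT, frames=[6,3,2,4] (faults so far: 6)
  step 12: ref 5 -> FAULT, evict 2, frames=[6,3,5,4] (faults so far: 7)
  FIFO total faults: 7
--- LRU ---
  step 0: ref 5 -> FAULT, frames=[5,-,-,-] (faults so far: 1)
  step 1: ref 1 -> FAULT, frames=[5,1,-,-] (faults so far: 2)
  step 2: ref 5 -> HIT, frames=[5,1,-,-] (faults so far: 2)
  step 3: ref 1 -> HIT, frames=[5,1,-,-] (faults so far: 2)
  step 4: ref 5 -> HIT, frames=[5,1,-,-] (faults so far: 2)
  step 5: ref 2 -> FAULT, frames=[5,1,2,-] (faults so far: 3)
  step 6: ref 4 -> FAULT, frames=[5,1,2,4] (faults so far: 4)
  step 7: ref 5 -> HIT, frames=[5,1,2,4] (faults so far: 4)
  step 8: ref 4 -> HIT, frames=[5,1,2,4] (faults so far: 4)
  step 9: ref 6 -> FAULT, evict 1, frames=[5,6,2,4] (faults so far: 5)
  step 10: ref 3 -> FAULT, evict 2, frames=[5,6,3,4] (faults so far: 6)
  step 11: ref 4 -> HIT, frames=[5,6,3,4] (faults so far: 6)
  step 12: ref 5 -> HIT, frames=[5,6,3,4] (faults so far: 6)
  LRU total faults: 6
--- Optimal ---
  step 0: ref 5 -> FAULT, frames=[5,-,-,-] (faults so far: 1)
  step 1: ref 1 -> FAULT, frames=[5,1,-,-] (faults so far: 2)
  step 2: ref 5 -> HIT, frames=[5,1,-,-] (faults so far: 2)
  step 3: ref 1 -> HIT, frames=[5,1,-,-] (faults so far: 2)
  step 4: ref 5 -> HIT, frames=[5,1,-,-] (faults so far: 2)
  step 5: ref 2 -> FAULT, frames=[5,1,2,-] (faults so far: 3)
  step 6: ref 4 -> FAULT, frames=[5,1,2,4] (faults so far: 4)
  step 7: ref 5 -> HIT, frames=[5,1,2,4] (faults so far: 4)
  step 8: ref 4 -> HIT, frames=[5,1,2,4] (faults so far: 4)
  step 9: ref 6 -> FAULT, evict 1, frames=[5,6,2,4] (faults so far: 5)
  step 10: ref 3 -> FAULT, evict 2, frames=[5,6,3,4] (faults so far: 6)
  step 11: ref 4 -> HIT, frames=[5,6,3,4] (faults so far: 6)
  step 12: ref 5 -> HIT, frames=[5,6,3,4] (faults so far: 6)
  Optimal total faults: 6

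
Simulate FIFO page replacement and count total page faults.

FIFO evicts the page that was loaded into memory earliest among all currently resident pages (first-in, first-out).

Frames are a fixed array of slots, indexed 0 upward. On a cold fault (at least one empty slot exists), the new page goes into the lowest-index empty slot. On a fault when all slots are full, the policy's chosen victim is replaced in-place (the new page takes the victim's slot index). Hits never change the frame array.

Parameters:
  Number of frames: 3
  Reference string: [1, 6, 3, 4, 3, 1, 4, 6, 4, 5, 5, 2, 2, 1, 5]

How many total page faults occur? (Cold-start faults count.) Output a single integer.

Step 0: ref 1 → FAULT, frames=[1,-,-]
Step 1: ref 6 → FAULT, frames=[1,6,-]
Step 2: ref 3 → FAULT, frames=[1,6,3]
Step 3: ref 4 → FAULT (evict 1), frames=[4,6,3]
Step 4: ref 3 → HIT, frames=[4,6,3]
Step 5: ref 1 → FAULT (evict 6), frames=[4,1,3]
Step 6: ref 4 → HIT, frames=[4,1,3]
Step 7: ref 6 → FAULT (evict 3), frames=[4,1,6]
Step 8: ref 4 → HIT, frames=[4,1,6]
Step 9: ref 5 → FAULT (evict 4), frames=[5,1,6]
Step 10: ref 5 → HIT, frames=[5,1,6]
Step 11: ref 2 → FAULT (evict 1), frames=[5,2,6]
Step 12: ref 2 → HIT, frames=[5,2,6]
Step 13: ref 1 → FAULT (evict 6), frames=[5,2,1]
Step 14: ref 5 → HIT, frames=[5,2,1]
Total faults: 9

Answer: 9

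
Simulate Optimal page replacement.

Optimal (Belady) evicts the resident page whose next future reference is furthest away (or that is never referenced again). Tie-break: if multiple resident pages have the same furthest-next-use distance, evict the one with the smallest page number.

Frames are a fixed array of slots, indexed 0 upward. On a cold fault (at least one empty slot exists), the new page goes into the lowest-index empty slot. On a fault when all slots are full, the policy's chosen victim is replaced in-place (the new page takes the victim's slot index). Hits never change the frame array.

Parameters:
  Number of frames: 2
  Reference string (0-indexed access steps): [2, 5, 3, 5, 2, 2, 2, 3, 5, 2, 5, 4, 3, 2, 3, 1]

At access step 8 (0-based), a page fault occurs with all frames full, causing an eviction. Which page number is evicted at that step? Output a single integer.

Step 0: ref 2 -> FAULT, frames=[2,-]
Step 1: ref 5 -> FAULT, frames=[2,5]
Step 2: ref 3 -> FAULT, evict 2, frames=[3,5]
Step 3: ref 5 -> HIT, frames=[3,5]
Step 4: ref 2 -> FAULT, evict 5, frames=[3,2]
Step 5: ref 2 -> HIT, frames=[3,2]
Step 6: ref 2 -> HIT, frames=[3,2]
Step 7: ref 3 -> HIT, frames=[3,2]
Step 8: ref 5 -> FAULT, evict 3, frames=[5,2]
At step 8: evicted page 3

Answer: 3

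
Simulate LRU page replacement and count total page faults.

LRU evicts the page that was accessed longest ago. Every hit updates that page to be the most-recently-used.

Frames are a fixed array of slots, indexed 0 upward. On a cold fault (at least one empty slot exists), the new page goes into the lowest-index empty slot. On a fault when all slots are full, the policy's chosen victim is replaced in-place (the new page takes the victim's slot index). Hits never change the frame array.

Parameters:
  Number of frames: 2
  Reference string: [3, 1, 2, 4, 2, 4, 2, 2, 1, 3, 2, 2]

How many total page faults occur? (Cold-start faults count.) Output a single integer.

Answer: 7

Derivation:
Step 0: ref 3 → FAULT, frames=[3,-]
Step 1: ref 1 → FAULT, frames=[3,1]
Step 2: ref 2 → FAULT (evict 3), frames=[2,1]
Step 3: ref 4 → FAULT (evict 1), frames=[2,4]
Step 4: ref 2 → HIT, frames=[2,4]
Step 5: ref 4 → HIT, frames=[2,4]
Step 6: ref 2 → HIT, frames=[2,4]
Step 7: ref 2 → HIT, frames=[2,4]
Step 8: ref 1 → FAULT (evict 4), frames=[2,1]
Step 9: ref 3 → FAULT (evict 2), frames=[3,1]
Step 10: ref 2 → FAULT (evict 1), frames=[3,2]
Step 11: ref 2 → HIT, frames=[3,2]
Total faults: 7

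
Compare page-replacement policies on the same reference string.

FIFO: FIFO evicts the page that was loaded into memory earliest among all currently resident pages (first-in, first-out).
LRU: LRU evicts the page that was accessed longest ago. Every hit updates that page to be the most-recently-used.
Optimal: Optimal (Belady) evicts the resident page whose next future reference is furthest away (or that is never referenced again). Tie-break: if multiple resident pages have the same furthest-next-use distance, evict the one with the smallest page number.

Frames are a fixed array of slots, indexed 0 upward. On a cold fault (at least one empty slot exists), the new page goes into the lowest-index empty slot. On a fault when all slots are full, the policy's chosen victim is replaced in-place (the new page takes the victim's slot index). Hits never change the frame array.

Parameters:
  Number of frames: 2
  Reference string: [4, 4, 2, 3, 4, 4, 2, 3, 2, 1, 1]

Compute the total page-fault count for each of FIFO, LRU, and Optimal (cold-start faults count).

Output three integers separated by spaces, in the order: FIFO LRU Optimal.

--- FIFO ---
  step 0: ref 4 -> FAULT, frames=[4,-] (faults so far: 1)
  step 1: ref 4 -> HIT, frames=[4,-] (faults so far: 1)
  step 2: ref 2 -> FAULT, frames=[4,2] (faults so far: 2)
  step 3: ref 3 -> FAULT, evict 4, frames=[3,2] (faults so far: 3)
  step 4: ref 4 -> FAULT, evict 2, frames=[3,4] (faults so far: 4)
  step 5: ref 4 -> HIT, frames=[3,4] (faults so far: 4)
  step 6: ref 2 -> FAULT, evict 3, frames=[2,4] (faults so far: 5)
  step 7: ref 3 -> FAULT, evict 4, frames=[2,3] (faults so far: 6)
  step 8: ref 2 -> HIT, frames=[2,3] (faults so far: 6)
  step 9: ref 1 -> FAULT, evict 2, frames=[1,3] (faults so far: 7)
  step 10: ref 1 -> HIT, frames=[1,3] (faults so far: 7)
  FIFO total faults: 7
--- LRU ---
  step 0: ref 4 -> FAULT, frames=[4,-] (faults so far: 1)
  step 1: ref 4 -> HIT, frames=[4,-] (faults so far: 1)
  step 2: ref 2 -> FAULT, frames=[4,2] (faults so far: 2)
  step 3: ref 3 -> FAULT, evict 4, frames=[3,2] (faults so far: 3)
  step 4: ref 4 -> FAULT, evict 2, frames=[3,4] (faults so far: 4)
  step 5: ref 4 -> HIT, frames=[3,4] (faults so far: 4)
  step 6: ref 2 -> FAULT, evict 3, frames=[2,4] (faults so far: 5)
  step 7: ref 3 -> FAULT, evict 4, frames=[2,3] (faults so far: 6)
  step 8: ref 2 -> HIT, frames=[2,3] (faults so far: 6)
  step 9: ref 1 -> FAULT, evict 3, frames=[2,1] (faults so far: 7)
  step 10: ref 1 -> HIT, frames=[2,1] (faults so far: 7)
  LRU total faults: 7
--- Optimal ---
  step 0: ref 4 -> FAULT, frames=[4,-] (faults so far: 1)
  step 1: ref 4 -> HIT, frames=[4,-] (faults so far: 1)
  step 2: ref 2 -> FAULT, frames=[4,2] (faults so far: 2)
  step 3: ref 3 -> FAULT, evict 2, frames=[4,3] (faults so far: 3)
  step 4: ref 4 -> HIT, frames=[4,3] (faults so far: 3)
  step 5: ref 4 -> HIT, frames=[4,3] (faults so far: 3)
  step 6: ref 2 -> FAULT, evict 4, frames=[2,3] (faults so far: 4)
  step 7: ref 3 -> HIT, frames=[2,3] (faults so far: 4)
  step 8: ref 2 -> HIT, frames=[2,3] (faults so far: 4)
  step 9: ref 1 -> FAULT, evict 2, frames=[1,3] (faults so far: 5)
  step 10: ref 1 -> HIT, frames=[1,3] (faults so far: 5)
  Optimal total faults: 5

Answer: 7 7 5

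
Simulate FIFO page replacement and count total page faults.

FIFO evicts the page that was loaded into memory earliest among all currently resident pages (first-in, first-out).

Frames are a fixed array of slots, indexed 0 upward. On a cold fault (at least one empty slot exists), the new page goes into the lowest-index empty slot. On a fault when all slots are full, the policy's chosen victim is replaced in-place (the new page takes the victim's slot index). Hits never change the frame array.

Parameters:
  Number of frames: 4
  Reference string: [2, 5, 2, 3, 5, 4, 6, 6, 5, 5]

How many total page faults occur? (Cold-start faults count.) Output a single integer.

Step 0: ref 2 → FAULT, frames=[2,-,-,-]
Step 1: ref 5 → FAULT, frames=[2,5,-,-]
Step 2: ref 2 → HIT, frames=[2,5,-,-]
Step 3: ref 3 → FAULT, frames=[2,5,3,-]
Step 4: ref 5 → HIT, frames=[2,5,3,-]
Step 5: ref 4 → FAULT, frames=[2,5,3,4]
Step 6: ref 6 → FAULT (evict 2), frames=[6,5,3,4]
Step 7: ref 6 → HIT, frames=[6,5,3,4]
Step 8: ref 5 → HIT, frames=[6,5,3,4]
Step 9: ref 5 → HIT, frames=[6,5,3,4]
Total faults: 5

Answer: 5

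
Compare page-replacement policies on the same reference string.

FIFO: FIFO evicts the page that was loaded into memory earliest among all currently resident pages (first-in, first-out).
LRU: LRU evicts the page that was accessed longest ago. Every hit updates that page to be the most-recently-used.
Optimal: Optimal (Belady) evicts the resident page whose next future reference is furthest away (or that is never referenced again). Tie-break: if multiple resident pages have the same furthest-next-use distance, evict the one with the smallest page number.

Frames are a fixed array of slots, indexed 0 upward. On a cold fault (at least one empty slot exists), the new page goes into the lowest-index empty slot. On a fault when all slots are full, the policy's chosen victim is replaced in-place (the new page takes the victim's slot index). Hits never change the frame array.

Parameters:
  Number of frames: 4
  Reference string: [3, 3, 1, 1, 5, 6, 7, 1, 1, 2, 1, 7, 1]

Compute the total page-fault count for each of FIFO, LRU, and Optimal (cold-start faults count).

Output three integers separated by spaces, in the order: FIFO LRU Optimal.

--- FIFO ---
  step 0: ref 3 -> FAULT, frames=[3,-,-,-] (faults so far: 1)
  step 1: ref 3 -> HIT, frames=[3,-,-,-] (faults so far: 1)
  step 2: ref 1 -> FAULT, frames=[3,1,-,-] (faults so far: 2)
  step 3: ref 1 -> HIT, frames=[3,1,-,-] (faults so far: 2)
  step 4: ref 5 -> FAULT, frames=[3,1,5,-] (faults so far: 3)
  step 5: ref 6 -> FAULT, frames=[3,1,5,6] (faults so far: 4)
  step 6: ref 7 -> FAULT, evict 3, frames=[7,1,5,6] (faults so far: 5)
  step 7: ref 1 -> HIT, frames=[7,1,5,6] (faults so far: 5)
  step 8: ref 1 -> HIT, frames=[7,1,5,6] (faults so far: 5)
  step 9: ref 2 -> FAULT, evict 1, frames=[7,2,5,6] (faults so far: 6)
  step 10: ref 1 -> FAULT, evict 5, frames=[7,2,1,6] (faults so far: 7)
  step 11: ref 7 -> HIT, frames=[7,2,1,6] (faults so far: 7)
  step 12: ref 1 -> HIT, frames=[7,2,1,6] (faults so far: 7)
  FIFO total faults: 7
--- LRU ---
  step 0: ref 3 -> FAULT, frames=[3,-,-,-] (faults so far: 1)
  step 1: ref 3 -> HIT, frames=[3,-,-,-] (faults so far: 1)
  step 2: ref 1 -> FAULT, frames=[3,1,-,-] (faults so far: 2)
  step 3: ref 1 -> HIT, frames=[3,1,-,-] (faults so far: 2)
  step 4: ref 5 -> FAULT, frames=[3,1,5,-] (faults so far: 3)
  step 5: ref 6 -> FAULT, frames=[3,1,5,6] (faults so far: 4)
  step 6: ref 7 -> FAULT, evict 3, frames=[7,1,5,6] (faults so far: 5)
  step 7: ref 1 -> HIT, frames=[7,1,5,6] (faults so far: 5)
  step 8: ref 1 -> HIT, frames=[7,1,5,6] (faults so far: 5)
  step 9: ref 2 -> FAULT, evict 5, frames=[7,1,2,6] (faults so far: 6)
  step 10: ref 1 -> HIT, frames=[7,1,2,6] (faults so far: 6)
  step 11: ref 7 -> HIT, frames=[7,1,2,6] (faults so far: 6)
  step 12: ref 1 -> HIT, frames=[7,1,2,6] (faults so far: 6)
  LRU total faults: 6
--- Optimal ---
  step 0: ref 3 -> FAULT, frames=[3,-,-,-] (faults so far: 1)
  step 1: ref 3 -> HIT, frames=[3,-,-,-] (faults so far: 1)
  step 2: ref 1 -> FAULT, frames=[3,1,-,-] (faults so far: 2)
  step 3: ref 1 -> HIT, frames=[3,1,-,-] (faults so far: 2)
  step 4: ref 5 -> FAULT, frames=[3,1,5,-] (faults so far: 3)
  step 5: ref 6 -> FAULT, frames=[3,1,5,6] (faults so far: 4)
  step 6: ref 7 -> FAULT, evict 3, frames=[7,1,5,6] (faults so far: 5)
  step 7: ref 1 -> HIT, frames=[7,1,5,6] (faults so far: 5)
  step 8: ref 1 -> HIT, frames=[7,1,5,6] (faults so far: 5)
  step 9: ref 2 -> FAULT, evict 5, frames=[7,1,2,6] (faults so far: 6)
  step 10: ref 1 -> HIT, frames=[7,1,2,6] (faults so far: 6)
  step 11: ref 7 -> HIT, frames=[7,1,2,6] (faults so far: 6)
  step 12: ref 1 -> HIT, frames=[7,1,2,6] (faults so far: 6)
  Optimal total faults: 6

Answer: 7 6 6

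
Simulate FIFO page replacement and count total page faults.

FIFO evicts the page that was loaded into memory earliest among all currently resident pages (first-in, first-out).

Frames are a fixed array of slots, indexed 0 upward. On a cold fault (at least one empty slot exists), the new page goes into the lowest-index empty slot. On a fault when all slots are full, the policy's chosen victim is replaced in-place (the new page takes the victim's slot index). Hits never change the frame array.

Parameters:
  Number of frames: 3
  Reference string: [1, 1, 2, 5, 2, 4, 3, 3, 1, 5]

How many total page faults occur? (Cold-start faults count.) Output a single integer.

Answer: 7

Derivation:
Step 0: ref 1 → FAULT, frames=[1,-,-]
Step 1: ref 1 → HIT, frames=[1,-,-]
Step 2: ref 2 → FAULT, frames=[1,2,-]
Step 3: ref 5 → FAULT, frames=[1,2,5]
Step 4: ref 2 → HIT, frames=[1,2,5]
Step 5: ref 4 → FAULT (evict 1), frames=[4,2,5]
Step 6: ref 3 → FAULT (evict 2), frames=[4,3,5]
Step 7: ref 3 → HIT, frames=[4,3,5]
Step 8: ref 1 → FAULT (evict 5), frames=[4,3,1]
Step 9: ref 5 → FAULT (evict 4), frames=[5,3,1]
Total faults: 7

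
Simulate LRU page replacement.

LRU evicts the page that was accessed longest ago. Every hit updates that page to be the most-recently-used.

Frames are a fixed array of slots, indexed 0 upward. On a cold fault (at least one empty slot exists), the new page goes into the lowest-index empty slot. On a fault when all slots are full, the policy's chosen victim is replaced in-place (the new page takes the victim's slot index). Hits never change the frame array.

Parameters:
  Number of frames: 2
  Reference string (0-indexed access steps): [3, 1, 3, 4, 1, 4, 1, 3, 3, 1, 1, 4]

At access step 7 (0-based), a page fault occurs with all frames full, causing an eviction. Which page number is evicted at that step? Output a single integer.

Step 0: ref 3 -> FAULT, frames=[3,-]
Step 1: ref 1 -> FAULT, frames=[3,1]
Step 2: ref 3 -> HIT, frames=[3,1]
Step 3: ref 4 -> FAULT, evict 1, frames=[3,4]
Step 4: ref 1 -> FAULT, evict 3, frames=[1,4]
Step 5: ref 4 -> HIT, frames=[1,4]
Step 6: ref 1 -> HIT, frames=[1,4]
Step 7: ref 3 -> FAULT, evict 4, frames=[1,3]
At step 7: evicted page 4

Answer: 4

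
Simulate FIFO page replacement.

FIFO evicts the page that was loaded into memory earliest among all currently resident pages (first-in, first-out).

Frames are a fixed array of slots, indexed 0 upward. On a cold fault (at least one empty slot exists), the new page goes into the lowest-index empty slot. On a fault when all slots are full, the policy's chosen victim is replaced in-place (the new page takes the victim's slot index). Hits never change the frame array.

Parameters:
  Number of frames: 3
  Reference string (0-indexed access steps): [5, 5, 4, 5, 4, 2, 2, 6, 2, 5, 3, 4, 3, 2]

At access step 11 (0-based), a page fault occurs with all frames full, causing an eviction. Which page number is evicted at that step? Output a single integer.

Answer: 6

Derivation:
Step 0: ref 5 -> FAULT, frames=[5,-,-]
Step 1: ref 5 -> HIT, frames=[5,-,-]
Step 2: ref 4 -> FAULT, frames=[5,4,-]
Step 3: ref 5 -> HIT, frames=[5,4,-]
Step 4: ref 4 -> HIT, frames=[5,4,-]
Step 5: ref 2 -> FAULT, frames=[5,4,2]
Step 6: ref 2 -> HIT, frames=[5,4,2]
Step 7: ref 6 -> FAULT, evict 5, frames=[6,4,2]
Step 8: ref 2 -> HIT, frames=[6,4,2]
Step 9: ref 5 -> FAULT, evict 4, frames=[6,5,2]
Step 10: ref 3 -> FAULT, evict 2, frames=[6,5,3]
Step 11: ref 4 -> FAULT, evict 6, frames=[4,5,3]
At step 11: evicted page 6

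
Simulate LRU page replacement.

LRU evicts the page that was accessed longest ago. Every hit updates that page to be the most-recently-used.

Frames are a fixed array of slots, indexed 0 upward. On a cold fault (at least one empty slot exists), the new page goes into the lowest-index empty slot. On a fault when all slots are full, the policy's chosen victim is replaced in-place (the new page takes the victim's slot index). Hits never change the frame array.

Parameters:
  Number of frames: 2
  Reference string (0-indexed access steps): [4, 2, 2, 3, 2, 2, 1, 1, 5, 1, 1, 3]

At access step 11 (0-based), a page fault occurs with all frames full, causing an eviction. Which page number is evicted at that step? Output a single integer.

Answer: 5

Derivation:
Step 0: ref 4 -> FAULT, frames=[4,-]
Step 1: ref 2 -> FAULT, frames=[4,2]
Step 2: ref 2 -> HIT, frames=[4,2]
Step 3: ref 3 -> FAULT, evict 4, frames=[3,2]
Step 4: ref 2 -> HIT, frames=[3,2]
Step 5: ref 2 -> HIT, frames=[3,2]
Step 6: ref 1 -> FAULT, evict 3, frames=[1,2]
Step 7: ref 1 -> HIT, frames=[1,2]
Step 8: ref 5 -> FAULT, evict 2, frames=[1,5]
Step 9: ref 1 -> HIT, frames=[1,5]
Step 10: ref 1 -> HIT, frames=[1,5]
Step 11: ref 3 -> FAULT, evict 5, frames=[1,3]
At step 11: evicted page 5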